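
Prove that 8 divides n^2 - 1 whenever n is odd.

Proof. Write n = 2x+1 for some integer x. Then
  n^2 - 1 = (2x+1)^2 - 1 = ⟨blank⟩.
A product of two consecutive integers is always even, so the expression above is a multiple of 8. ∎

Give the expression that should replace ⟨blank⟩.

4x(x + 1)

(2x+1)^2 - 1 = 4x^2 + 4x + 1 - 1 = 4x^2 + 4x = 4x(x+1).
Since x and x+1 are consecutive, x(x+1) is even, and 4·(even) is a multiple of 8.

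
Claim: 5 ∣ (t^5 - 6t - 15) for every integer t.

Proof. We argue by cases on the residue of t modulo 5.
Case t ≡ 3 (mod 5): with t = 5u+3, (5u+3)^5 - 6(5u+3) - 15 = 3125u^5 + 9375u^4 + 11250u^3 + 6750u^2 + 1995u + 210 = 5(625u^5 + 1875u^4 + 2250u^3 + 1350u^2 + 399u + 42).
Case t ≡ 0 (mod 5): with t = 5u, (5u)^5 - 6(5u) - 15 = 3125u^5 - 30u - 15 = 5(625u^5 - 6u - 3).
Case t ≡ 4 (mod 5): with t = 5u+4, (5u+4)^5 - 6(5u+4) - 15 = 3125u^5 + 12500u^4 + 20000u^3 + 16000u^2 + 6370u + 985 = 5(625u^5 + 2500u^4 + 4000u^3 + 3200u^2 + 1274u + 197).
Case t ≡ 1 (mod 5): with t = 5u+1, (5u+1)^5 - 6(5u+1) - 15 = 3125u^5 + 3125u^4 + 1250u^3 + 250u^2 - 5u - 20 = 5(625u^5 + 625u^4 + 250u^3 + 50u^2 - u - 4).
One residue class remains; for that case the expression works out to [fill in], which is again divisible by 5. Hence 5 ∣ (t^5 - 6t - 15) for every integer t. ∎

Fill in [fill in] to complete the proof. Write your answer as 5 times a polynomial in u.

The residues treated are {3, 0, 4, 1}, so the missing case is t ≡ 2 (mod 5); write t = 5u+2.
Then (5u+2)^5 - 6(5u+2) - 15 = 3125u^5 + 6250u^4 + 5000u^3 + 2000u^2 + 370u + 5 = 5(625u^5 + 1250u^4 + 1000u^3 + 400u^2 + 74u + 1).

5(625u^5 + 1250u^4 + 1000u^3 + 400u^2 + 74u + 1)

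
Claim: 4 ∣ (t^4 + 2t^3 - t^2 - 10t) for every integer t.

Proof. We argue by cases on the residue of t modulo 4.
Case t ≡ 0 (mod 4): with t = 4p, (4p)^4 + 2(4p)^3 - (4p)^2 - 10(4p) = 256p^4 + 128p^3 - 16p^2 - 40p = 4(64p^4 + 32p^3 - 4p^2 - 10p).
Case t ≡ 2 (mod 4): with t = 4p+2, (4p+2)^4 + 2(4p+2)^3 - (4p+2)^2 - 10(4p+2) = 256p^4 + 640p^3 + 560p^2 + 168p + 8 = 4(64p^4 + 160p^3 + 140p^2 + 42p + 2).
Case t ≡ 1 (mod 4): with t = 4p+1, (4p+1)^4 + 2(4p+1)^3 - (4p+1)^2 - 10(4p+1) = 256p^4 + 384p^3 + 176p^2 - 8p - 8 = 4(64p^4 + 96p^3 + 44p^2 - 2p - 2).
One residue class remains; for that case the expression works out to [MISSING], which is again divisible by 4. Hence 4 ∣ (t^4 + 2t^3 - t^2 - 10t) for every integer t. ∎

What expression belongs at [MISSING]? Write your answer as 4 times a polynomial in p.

Only t ≡ 3 (mod 4) is unaccounted for. Put t = 4p+3:
(4p+3)^4 + 2(4p+3)^3 - (4p+3)^2 - 10(4p+3) expands to 256p^4 + 896p^3 + 1136p^2 + 584p + 96,
and factoring out 4 leaves 4(64p^4 + 224p^3 + 284p^2 + 146p + 24).

4(64p^4 + 224p^3 + 284p^2 + 146p + 24)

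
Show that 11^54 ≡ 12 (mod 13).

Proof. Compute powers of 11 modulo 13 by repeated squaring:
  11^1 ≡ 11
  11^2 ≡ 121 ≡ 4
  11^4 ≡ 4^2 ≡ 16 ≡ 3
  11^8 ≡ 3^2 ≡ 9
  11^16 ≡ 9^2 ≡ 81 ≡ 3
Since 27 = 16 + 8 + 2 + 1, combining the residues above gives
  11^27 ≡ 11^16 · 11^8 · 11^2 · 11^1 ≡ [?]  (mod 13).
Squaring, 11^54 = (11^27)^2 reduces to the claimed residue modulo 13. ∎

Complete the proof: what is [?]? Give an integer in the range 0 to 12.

11^16 · 11^8 · 11^2 · 11^1 ≡ 3 · 9 · 4 · 11 = 1188.
1188 mod 13 = 5, so 11^27 ≡ 5 (mod 13).

5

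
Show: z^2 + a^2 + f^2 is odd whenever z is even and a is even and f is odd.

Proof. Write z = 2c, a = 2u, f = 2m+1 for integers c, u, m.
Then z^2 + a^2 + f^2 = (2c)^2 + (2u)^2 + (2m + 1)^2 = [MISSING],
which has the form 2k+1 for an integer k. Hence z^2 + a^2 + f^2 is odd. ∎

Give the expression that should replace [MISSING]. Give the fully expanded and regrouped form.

2(2c^2 + 2m^2 + 2m + 2u^2) + 1

(2c)^2 + (2u)^2 + (2m + 1)^2 = 4c^2 + 4m^2 + 4m + 4u^2 + 1
= 2(2c^2 + 2m^2 + 2m + 2u^2) + 1.
Since 2c^2 + 2m^2 + 2m + 2u^2 is an integer, the sum of squares is of the form 2k+1 for an integer k.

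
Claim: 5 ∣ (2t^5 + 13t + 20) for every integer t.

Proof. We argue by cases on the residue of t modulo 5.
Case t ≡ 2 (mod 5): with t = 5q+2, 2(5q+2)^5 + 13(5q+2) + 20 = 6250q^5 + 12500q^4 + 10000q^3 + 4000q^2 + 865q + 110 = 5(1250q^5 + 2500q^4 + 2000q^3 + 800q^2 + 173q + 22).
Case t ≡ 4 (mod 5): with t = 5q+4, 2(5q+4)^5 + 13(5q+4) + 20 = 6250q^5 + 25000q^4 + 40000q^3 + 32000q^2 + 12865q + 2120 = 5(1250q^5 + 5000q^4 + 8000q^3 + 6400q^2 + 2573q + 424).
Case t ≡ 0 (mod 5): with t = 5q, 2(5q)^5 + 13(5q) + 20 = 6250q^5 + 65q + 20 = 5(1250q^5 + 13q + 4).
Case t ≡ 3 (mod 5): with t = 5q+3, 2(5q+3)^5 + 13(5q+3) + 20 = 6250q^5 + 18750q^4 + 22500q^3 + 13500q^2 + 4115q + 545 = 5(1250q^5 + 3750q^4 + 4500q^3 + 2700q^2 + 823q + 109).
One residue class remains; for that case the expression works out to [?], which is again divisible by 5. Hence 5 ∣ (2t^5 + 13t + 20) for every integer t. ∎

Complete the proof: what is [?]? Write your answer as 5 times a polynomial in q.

The residues treated are {2, 4, 0, 3}, so the missing case is t ≡ 1 (mod 5); write t = 5q+1.
Then 2(5q+1)^5 + 13(5q+1) + 20 = 6250q^5 + 6250q^4 + 2500q^3 + 500q^2 + 115q + 35 = 5(1250q^5 + 1250q^4 + 500q^3 + 100q^2 + 23q + 7).

5(1250q^5 + 1250q^4 + 500q^3 + 100q^2 + 23q + 7)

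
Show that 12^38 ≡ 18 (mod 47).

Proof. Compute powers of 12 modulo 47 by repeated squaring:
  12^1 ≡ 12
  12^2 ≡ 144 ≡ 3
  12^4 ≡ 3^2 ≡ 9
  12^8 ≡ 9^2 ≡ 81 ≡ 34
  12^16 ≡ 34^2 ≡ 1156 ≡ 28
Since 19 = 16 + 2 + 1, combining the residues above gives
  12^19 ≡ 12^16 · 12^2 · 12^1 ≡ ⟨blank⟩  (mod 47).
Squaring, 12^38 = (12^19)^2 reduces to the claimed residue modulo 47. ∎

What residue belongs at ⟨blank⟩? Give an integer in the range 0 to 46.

Multiply the listed residues: 28 · 3 · 12 = 84 → 1008.
Reducing modulo 47: 1008 = 21·47 + 21, so 12^19 ≡ 21.

21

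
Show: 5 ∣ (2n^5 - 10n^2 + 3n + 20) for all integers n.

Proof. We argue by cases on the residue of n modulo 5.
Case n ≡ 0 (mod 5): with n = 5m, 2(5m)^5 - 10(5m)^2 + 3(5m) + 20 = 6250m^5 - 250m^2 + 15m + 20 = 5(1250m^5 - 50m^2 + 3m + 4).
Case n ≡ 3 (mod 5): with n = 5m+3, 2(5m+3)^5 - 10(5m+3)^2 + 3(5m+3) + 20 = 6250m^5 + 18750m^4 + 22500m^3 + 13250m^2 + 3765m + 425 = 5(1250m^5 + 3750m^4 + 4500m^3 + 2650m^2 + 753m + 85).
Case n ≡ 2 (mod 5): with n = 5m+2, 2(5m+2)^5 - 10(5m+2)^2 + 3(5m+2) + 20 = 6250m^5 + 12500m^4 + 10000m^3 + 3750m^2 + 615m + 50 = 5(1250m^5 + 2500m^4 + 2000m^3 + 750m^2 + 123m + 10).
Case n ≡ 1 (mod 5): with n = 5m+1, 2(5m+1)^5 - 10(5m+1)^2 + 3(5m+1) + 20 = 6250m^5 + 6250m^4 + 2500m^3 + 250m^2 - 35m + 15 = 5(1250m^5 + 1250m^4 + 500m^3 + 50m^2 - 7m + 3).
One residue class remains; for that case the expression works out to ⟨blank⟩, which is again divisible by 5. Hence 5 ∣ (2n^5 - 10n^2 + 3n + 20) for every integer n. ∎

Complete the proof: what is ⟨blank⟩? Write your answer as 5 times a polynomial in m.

Only n ≡ 4 (mod 5) is unaccounted for. Put n = 5m+4:
2(5m+4)^5 - 10(5m+4)^2 + 3(5m+4) + 20 expands to 6250m^5 + 25000m^4 + 40000m^3 + 31750m^2 + 12415m + 1920,
and factoring out 5 leaves 5(1250m^5 + 5000m^4 + 8000m^3 + 6350m^2 + 2483m + 384).

5(1250m^5 + 5000m^4 + 8000m^3 + 6350m^2 + 2483m + 384)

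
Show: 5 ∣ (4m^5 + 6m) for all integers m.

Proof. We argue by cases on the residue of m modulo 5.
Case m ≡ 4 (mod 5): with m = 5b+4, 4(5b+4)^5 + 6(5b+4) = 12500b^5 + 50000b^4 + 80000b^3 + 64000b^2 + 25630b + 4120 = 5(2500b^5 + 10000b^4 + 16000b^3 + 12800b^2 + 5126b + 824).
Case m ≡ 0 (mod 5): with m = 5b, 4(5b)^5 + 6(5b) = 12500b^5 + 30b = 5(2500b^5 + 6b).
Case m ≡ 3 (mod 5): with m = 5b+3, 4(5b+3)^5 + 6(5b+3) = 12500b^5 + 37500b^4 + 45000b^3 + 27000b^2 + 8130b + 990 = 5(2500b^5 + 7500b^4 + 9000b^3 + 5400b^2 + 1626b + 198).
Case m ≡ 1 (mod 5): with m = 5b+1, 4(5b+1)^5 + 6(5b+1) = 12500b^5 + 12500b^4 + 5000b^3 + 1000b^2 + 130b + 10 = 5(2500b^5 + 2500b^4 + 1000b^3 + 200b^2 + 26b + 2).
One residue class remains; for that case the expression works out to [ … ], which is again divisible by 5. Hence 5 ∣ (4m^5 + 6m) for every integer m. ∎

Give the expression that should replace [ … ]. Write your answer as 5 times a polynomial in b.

5(2500b^5 + 5000b^4 + 4000b^3 + 1600b^2 + 326b + 28)

The residues treated are {4, 0, 3, 1}, so the missing case is m ≡ 2 (mod 5); write m = 5b+2.
Then 4(5b+2)^5 + 6(5b+2) = 12500b^5 + 25000b^4 + 20000b^3 + 8000b^2 + 1630b + 140 = 5(2500b^5 + 5000b^4 + 4000b^3 + 1600b^2 + 326b + 28).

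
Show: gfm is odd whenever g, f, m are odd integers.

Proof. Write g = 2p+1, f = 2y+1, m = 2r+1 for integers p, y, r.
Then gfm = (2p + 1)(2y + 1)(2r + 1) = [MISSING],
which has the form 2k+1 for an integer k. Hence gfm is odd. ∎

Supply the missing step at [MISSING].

2(4pry + 2pr + 2py + p + 2ry + r + y) + 1

(2p + 1)(2y + 1)(2r + 1) = 8pry + 4pr + 4py + 2p + 4ry + 2r + 2y + 1
= 2(4pry + 2pr + 2py + p + 2ry + r + y) + 1.
Since 4pry + 2pr + 2py + p + 2ry + r + y is an integer, the product is of the form 2k+1 for an integer k.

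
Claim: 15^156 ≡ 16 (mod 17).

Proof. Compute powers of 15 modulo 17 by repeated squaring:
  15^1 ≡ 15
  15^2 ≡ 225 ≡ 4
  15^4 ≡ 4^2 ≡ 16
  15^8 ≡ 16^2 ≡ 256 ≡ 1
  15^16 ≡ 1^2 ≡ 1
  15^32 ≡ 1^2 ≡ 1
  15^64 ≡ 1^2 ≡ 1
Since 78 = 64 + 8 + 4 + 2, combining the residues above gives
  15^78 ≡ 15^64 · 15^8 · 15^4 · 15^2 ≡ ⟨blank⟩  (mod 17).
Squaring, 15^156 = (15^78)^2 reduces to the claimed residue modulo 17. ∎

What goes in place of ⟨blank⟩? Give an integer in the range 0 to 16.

15^64 · 15^8 · 15^4 · 15^2 ≡ 1 · 1 · 16 · 4 = 64.
64 mod 17 = 13, so 15^78 ≡ 13 (mod 17).

13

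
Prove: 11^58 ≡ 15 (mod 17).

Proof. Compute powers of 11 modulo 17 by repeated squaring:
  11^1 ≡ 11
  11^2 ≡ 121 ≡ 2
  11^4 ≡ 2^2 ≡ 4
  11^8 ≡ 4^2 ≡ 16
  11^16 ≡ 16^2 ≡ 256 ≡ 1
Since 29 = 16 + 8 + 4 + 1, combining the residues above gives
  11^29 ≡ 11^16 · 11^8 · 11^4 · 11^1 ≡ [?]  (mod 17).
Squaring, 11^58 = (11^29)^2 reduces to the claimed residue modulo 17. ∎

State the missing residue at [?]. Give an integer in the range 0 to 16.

7

11^16 · 11^8 · 11^4 · 11^1 ≡ 1 · 16 · 4 · 11 = 704.
704 mod 17 = 7, so 11^29 ≡ 7 (mod 17).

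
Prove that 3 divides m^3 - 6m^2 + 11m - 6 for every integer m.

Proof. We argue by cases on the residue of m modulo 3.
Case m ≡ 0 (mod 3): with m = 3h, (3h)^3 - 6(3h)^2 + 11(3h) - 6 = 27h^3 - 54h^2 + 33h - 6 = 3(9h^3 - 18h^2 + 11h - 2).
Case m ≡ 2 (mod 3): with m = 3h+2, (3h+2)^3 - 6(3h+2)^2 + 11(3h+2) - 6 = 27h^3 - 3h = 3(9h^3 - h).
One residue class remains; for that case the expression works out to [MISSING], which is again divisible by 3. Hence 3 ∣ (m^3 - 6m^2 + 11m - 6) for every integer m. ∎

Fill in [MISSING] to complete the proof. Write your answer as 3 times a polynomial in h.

3(9h^3 - 9h^2 + 2h)

The residues treated are {0, 2}, so the missing case is m ≡ 1 (mod 3); write m = 3h+1.
Then (3h+1)^3 - 6(3h+1)^2 + 11(3h+1) - 6 = 27h^3 - 27h^2 + 6h = 3(9h^3 - 9h^2 + 2h).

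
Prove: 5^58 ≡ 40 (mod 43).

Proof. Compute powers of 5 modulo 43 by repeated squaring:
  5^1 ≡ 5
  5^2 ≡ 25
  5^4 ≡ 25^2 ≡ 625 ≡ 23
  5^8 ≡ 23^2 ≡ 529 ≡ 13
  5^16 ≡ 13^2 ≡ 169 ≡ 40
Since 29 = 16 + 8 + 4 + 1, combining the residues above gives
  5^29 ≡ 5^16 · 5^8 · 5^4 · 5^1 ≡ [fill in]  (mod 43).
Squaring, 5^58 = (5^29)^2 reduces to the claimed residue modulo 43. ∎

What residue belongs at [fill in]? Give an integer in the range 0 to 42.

30

5^16 · 5^8 · 5^4 · 5^1 ≡ 40 · 13 · 23 · 5 = 59800.
59800 mod 43 = 30, so 5^29 ≡ 30 (mod 43).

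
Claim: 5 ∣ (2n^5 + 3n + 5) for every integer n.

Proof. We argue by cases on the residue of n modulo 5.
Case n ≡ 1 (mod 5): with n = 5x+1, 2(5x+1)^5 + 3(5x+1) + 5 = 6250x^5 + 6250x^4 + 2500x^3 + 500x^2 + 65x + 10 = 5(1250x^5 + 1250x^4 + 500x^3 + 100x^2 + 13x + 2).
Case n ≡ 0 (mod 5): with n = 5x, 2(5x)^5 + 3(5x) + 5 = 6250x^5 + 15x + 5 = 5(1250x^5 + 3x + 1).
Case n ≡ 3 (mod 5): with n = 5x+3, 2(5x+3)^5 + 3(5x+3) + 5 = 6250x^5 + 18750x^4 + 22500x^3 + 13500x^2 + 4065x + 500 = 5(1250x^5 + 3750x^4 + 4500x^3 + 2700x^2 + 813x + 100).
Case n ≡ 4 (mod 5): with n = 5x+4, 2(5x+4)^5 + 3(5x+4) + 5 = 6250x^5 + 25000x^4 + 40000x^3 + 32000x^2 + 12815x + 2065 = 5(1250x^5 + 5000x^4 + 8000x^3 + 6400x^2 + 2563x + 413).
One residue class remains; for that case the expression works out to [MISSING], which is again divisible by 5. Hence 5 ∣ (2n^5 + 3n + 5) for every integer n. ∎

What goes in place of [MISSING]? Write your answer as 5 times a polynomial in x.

5(1250x^5 + 2500x^4 + 2000x^3 + 800x^2 + 163x + 15)

Only n ≡ 2 (mod 5) is unaccounted for. Put n = 5x+2:
2(5x+2)^5 + 3(5x+2) + 5 expands to 6250x^5 + 12500x^4 + 10000x^3 + 4000x^2 + 815x + 75,
and factoring out 5 leaves 5(1250x^5 + 2500x^4 + 2000x^3 + 800x^2 + 163x + 15).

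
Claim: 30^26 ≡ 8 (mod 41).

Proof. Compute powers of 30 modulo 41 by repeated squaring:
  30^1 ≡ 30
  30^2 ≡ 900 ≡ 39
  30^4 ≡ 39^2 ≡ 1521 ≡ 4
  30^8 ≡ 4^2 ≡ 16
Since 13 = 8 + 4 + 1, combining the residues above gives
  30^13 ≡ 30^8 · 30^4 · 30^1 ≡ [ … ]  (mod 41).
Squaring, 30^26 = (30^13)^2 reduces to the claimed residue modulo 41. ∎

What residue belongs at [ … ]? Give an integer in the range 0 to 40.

Multiply the listed residues: 16 · 4 · 30 = 64 → 1920.
Reducing modulo 41: 1920 = 46·41 + 34, so 30^13 ≡ 34.

34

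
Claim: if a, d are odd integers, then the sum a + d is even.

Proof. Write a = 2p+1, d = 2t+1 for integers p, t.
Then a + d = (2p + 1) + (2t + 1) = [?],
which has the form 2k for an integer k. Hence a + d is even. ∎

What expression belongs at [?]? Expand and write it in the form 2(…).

(2p + 1) + (2t + 1) = 2p + 2t + 2
= 2(p + t + 1).
Since p + t + 1 is an integer, the sum is of the form 2k for an integer k.

2(p + t + 1)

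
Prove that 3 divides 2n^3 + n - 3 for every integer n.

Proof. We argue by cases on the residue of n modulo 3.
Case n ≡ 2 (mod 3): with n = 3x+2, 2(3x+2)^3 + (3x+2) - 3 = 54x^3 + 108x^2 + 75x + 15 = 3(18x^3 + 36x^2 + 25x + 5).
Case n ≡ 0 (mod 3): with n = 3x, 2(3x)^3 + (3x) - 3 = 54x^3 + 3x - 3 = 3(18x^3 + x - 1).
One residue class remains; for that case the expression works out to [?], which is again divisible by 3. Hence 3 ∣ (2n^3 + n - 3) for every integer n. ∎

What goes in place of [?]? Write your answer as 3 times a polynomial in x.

Only n ≡ 1 (mod 3) is unaccounted for. Put n = 3x+1:
2(3x+1)^3 + (3x+1) - 3 expands to 54x^3 + 54x^2 + 21x,
and factoring out 3 leaves 3(18x^3 + 18x^2 + 7x).

3(18x^3 + 18x^2 + 7x)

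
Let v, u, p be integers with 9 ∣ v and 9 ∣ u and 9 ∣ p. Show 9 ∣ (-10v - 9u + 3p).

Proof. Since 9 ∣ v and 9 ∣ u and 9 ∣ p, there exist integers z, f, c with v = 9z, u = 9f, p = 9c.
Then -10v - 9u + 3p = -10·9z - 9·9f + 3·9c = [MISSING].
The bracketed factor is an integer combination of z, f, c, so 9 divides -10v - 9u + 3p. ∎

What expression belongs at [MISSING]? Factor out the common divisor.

Pull the common 9 out of every term: -10·9z - 9·9f + 3·9c = 9(3c - 9f - 10z).
3c - 9f - 10z is an integer, which exhibits the divisibility.

9(3c - 9f - 10z)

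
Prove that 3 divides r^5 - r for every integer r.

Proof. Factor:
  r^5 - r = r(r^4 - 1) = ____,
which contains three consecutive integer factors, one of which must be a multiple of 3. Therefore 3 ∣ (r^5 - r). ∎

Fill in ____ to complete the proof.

r^4 - 1 = (r^2 - 1)(r^2 + 1), and r^2 - 1 = (r-1)(r+1).
So r(r^4 - 1) = (r - 1)r(r + 1)(r^2 + 1).

(r - 1)r(r + 1)(r^2 + 1)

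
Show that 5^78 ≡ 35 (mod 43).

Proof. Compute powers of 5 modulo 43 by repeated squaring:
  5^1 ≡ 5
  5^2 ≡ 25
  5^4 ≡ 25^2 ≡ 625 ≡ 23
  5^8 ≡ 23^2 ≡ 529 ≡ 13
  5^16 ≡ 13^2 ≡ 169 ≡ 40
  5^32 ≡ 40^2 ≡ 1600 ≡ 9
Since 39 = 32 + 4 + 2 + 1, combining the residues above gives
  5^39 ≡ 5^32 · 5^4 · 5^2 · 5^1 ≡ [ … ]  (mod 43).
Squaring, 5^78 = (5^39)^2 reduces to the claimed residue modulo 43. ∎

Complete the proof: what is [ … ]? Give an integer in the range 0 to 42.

32

5^32 · 5^4 · 5^2 · 5^1 ≡ 9 · 23 · 25 · 5 = 25875.
25875 mod 43 = 32, so 5^39 ≡ 32 (mod 43).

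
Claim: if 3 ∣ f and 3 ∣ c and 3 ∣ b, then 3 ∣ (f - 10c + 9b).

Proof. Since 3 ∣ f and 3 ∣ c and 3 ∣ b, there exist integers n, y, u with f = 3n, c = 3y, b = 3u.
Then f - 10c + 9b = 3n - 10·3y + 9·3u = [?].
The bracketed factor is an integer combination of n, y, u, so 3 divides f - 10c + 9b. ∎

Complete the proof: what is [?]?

3(n + 9u - 10y)

Pull the common 3 out of every term: 3n - 10·3y + 9·3u = 3(n + 9u - 10y).
n + 9u - 10y is an integer, which exhibits the divisibility.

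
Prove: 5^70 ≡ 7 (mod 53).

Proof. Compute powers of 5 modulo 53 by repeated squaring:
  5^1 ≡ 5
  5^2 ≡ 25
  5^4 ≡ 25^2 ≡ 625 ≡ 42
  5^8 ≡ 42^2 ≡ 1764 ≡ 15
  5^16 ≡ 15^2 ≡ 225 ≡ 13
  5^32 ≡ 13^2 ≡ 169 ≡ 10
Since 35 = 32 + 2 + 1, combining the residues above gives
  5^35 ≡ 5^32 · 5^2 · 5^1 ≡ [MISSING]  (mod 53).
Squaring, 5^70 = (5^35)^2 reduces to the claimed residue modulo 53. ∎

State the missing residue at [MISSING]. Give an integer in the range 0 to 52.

31

5^32 · 5^2 · 5^1 ≡ 10 · 25 · 5 = 1250.
1250 mod 53 = 31, so 5^35 ≡ 31 (mod 53).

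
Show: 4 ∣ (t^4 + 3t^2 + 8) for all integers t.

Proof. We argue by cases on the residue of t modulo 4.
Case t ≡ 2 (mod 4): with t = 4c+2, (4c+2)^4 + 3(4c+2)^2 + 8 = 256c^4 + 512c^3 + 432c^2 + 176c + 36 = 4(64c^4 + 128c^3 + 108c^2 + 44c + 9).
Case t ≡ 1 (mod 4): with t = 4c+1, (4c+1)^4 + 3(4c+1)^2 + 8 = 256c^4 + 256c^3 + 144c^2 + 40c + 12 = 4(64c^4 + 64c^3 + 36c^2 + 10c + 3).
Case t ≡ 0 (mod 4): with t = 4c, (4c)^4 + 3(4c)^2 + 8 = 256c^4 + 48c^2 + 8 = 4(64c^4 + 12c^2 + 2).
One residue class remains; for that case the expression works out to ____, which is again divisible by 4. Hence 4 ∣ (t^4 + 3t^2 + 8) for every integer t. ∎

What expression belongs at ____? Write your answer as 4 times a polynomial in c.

The residues treated are {2, 1, 0}, so the missing case is t ≡ 3 (mod 4); write t = 4c+3.
Then (4c+3)^4 + 3(4c+3)^2 + 8 = 256c^4 + 768c^3 + 912c^2 + 504c + 116 = 4(64c^4 + 192c^3 + 228c^2 + 126c + 29).

4(64c^4 + 192c^3 + 228c^2 + 126c + 29)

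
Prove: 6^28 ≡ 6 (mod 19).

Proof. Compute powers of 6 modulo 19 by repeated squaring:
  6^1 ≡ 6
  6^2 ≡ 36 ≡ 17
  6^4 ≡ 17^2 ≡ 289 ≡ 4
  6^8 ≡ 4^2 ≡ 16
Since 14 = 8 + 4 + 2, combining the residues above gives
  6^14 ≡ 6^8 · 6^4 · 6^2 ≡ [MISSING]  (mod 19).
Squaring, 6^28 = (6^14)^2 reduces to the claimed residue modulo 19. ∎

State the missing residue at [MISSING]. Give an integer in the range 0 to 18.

Multiply the listed residues: 16 · 4 · 17 = 64 → 1088.
Reducing modulo 19: 1088 = 57·19 + 5, so 6^14 ≡ 5.

5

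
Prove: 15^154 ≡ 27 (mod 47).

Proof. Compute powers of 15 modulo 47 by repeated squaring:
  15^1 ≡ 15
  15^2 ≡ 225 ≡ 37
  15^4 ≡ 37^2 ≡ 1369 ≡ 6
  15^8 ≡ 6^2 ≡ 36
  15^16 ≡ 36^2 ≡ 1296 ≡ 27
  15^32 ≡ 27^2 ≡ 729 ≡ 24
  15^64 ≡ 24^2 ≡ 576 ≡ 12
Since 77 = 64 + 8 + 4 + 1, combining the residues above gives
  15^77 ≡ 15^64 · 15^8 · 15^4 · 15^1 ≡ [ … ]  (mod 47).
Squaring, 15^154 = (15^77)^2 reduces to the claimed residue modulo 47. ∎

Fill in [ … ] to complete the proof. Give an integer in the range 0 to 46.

11

15^64 · 15^8 · 15^4 · 15^1 ≡ 12 · 36 · 6 · 15 = 38880.
38880 mod 47 = 11, so 15^77 ≡ 11 (mod 47).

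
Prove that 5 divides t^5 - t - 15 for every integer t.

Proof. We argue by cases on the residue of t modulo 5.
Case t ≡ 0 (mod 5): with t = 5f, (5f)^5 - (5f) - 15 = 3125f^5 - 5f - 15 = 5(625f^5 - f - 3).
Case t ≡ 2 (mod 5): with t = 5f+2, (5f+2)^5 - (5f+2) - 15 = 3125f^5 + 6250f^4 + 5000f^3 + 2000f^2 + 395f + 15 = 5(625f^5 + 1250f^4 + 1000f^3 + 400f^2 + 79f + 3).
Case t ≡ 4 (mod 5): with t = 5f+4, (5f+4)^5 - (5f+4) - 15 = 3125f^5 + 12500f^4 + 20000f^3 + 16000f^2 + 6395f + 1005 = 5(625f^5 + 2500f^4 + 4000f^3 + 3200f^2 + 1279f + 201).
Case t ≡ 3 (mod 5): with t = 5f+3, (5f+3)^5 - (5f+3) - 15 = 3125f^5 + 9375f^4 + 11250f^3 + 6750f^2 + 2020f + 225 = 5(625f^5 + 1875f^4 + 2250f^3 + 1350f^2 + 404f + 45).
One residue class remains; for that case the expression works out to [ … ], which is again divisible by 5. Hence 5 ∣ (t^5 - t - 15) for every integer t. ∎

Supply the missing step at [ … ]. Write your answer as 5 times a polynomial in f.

The residues treated are {0, 2, 4, 3}, so the missing case is t ≡ 1 (mod 5); write t = 5f+1.
Then (5f+1)^5 - (5f+1) - 15 = 3125f^5 + 3125f^4 + 1250f^3 + 250f^2 + 20f - 15 = 5(625f^5 + 625f^4 + 250f^3 + 50f^2 + 4f - 3).

5(625f^5 + 625f^4 + 250f^3 + 50f^2 + 4f - 3)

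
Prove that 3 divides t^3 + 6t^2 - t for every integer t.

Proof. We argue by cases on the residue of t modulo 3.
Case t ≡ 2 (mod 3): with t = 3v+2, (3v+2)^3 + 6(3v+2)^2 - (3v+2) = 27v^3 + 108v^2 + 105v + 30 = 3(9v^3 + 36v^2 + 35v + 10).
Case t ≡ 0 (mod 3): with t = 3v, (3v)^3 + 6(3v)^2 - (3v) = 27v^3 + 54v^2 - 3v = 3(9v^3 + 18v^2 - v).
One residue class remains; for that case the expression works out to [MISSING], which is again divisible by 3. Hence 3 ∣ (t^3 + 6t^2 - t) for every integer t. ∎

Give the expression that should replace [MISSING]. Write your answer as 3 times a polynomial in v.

Only t ≡ 1 (mod 3) is unaccounted for. Put t = 3v+1:
(3v+1)^3 + 6(3v+1)^2 - (3v+1) expands to 27v^3 + 81v^2 + 42v + 6,
and factoring out 3 leaves 3(9v^3 + 27v^2 + 14v + 2).

3(9v^3 + 27v^2 + 14v + 2)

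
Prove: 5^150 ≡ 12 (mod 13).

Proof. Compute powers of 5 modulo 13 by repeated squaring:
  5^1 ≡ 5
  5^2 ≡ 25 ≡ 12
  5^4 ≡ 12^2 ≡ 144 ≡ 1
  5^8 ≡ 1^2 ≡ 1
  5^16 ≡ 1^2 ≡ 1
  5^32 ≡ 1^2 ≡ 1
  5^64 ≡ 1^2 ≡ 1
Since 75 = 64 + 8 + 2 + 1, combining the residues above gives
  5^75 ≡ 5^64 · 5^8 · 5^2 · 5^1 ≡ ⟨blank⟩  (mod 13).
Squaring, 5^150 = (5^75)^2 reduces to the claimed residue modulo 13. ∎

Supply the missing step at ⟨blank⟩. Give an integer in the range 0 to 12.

5^64 · 5^8 · 5^2 · 5^1 ≡ 1 · 1 · 12 · 5 = 60.
60 mod 13 = 8, so 5^75 ≡ 8 (mod 13).

8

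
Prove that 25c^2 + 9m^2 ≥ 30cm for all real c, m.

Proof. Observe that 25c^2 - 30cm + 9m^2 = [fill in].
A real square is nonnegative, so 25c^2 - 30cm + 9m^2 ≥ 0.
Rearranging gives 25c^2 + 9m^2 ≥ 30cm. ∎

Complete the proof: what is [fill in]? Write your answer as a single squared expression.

25c^2 - 30cm + 9m^2 is a perfect-square trinomial: the outer terms are (5c)^2 and (3m)^2, and the cross term is -2·5c·3m.
So 25c^2 - 30cm + 9m^2 = (5c - 3m)^2 ≥ 0.

(5c - 3m)^2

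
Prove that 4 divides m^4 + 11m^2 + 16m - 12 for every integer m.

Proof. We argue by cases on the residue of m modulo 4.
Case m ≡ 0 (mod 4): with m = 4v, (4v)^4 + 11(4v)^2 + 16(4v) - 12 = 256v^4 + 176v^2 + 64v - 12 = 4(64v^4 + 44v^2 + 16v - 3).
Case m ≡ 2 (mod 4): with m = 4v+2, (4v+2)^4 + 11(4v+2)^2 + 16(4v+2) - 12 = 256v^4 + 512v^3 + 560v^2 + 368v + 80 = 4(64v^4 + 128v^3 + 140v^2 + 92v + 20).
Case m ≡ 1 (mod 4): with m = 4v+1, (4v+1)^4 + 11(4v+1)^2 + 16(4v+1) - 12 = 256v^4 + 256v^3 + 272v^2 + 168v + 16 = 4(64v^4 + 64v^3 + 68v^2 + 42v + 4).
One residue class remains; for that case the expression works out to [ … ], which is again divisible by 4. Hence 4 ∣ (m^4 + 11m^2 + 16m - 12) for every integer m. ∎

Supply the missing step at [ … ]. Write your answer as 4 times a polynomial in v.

Only m ≡ 3 (mod 4) is unaccounted for. Put m = 4v+3:
(4v+3)^4 + 11(4v+3)^2 + 16(4v+3) - 12 expands to 256v^4 + 768v^3 + 1040v^2 + 760v + 216,
and factoring out 4 leaves 4(64v^4 + 192v^3 + 260v^2 + 190v + 54).

4(64v^4 + 192v^3 + 260v^2 + 190v + 54)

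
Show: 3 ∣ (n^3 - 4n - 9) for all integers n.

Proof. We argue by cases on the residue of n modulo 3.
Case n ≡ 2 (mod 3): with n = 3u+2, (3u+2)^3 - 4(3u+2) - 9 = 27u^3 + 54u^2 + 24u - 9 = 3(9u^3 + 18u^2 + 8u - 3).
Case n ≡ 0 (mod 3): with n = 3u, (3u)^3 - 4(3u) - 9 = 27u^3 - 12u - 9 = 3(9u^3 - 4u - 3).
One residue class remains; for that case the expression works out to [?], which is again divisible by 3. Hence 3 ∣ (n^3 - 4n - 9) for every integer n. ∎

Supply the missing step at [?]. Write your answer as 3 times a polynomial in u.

3(9u^3 + 9u^2 - u - 4)

The residues treated are {2, 0}, so the missing case is n ≡ 1 (mod 3); write n = 3u+1.
Then (3u+1)^3 - 4(3u+1) - 9 = 27u^3 + 27u^2 - 3u - 12 = 3(9u^3 + 9u^2 - u - 4).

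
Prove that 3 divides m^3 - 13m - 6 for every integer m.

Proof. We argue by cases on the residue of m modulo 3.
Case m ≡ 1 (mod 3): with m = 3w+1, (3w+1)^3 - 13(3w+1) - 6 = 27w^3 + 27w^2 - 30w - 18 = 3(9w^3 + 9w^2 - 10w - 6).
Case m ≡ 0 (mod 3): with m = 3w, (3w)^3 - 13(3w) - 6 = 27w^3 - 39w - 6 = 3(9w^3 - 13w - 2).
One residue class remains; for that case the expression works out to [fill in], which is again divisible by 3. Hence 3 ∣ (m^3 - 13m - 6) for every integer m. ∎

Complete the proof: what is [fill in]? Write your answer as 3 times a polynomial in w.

3(9w^3 + 18w^2 - w - 8)

The residues treated are {1, 0}, so the missing case is m ≡ 2 (mod 3); write m = 3w+2.
Then (3w+2)^3 - 13(3w+2) - 6 = 27w^3 + 54w^2 - 3w - 24 = 3(9w^3 + 18w^2 - w - 8).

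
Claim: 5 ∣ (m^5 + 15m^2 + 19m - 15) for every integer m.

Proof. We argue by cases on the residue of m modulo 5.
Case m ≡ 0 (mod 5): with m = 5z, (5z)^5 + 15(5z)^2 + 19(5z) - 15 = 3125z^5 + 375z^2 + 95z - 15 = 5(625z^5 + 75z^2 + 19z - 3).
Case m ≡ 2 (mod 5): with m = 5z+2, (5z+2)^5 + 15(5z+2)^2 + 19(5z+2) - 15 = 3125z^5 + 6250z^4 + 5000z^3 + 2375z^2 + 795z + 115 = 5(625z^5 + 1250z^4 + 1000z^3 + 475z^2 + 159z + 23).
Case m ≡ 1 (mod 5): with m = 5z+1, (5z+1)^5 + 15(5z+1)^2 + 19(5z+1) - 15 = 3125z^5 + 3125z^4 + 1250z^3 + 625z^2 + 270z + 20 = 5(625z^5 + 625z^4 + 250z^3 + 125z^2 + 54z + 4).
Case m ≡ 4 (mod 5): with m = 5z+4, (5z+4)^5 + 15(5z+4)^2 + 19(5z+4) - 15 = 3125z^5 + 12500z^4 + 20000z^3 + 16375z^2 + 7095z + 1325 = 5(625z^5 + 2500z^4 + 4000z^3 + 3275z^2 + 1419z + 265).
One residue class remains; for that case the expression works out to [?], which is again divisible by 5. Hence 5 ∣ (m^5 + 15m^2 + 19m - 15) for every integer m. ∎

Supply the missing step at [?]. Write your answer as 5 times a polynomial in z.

The residues treated are {0, 2, 1, 4}, so the missing case is m ≡ 3 (mod 5); write m = 5z+3.
Then (5z+3)^5 + 15(5z+3)^2 + 19(5z+3) - 15 = 3125z^5 + 9375z^4 + 11250z^3 + 7125z^2 + 2570z + 420 = 5(625z^5 + 1875z^4 + 2250z^3 + 1425z^2 + 514z + 84).

5(625z^5 + 1875z^4 + 2250z^3 + 1425z^2 + 514z + 84)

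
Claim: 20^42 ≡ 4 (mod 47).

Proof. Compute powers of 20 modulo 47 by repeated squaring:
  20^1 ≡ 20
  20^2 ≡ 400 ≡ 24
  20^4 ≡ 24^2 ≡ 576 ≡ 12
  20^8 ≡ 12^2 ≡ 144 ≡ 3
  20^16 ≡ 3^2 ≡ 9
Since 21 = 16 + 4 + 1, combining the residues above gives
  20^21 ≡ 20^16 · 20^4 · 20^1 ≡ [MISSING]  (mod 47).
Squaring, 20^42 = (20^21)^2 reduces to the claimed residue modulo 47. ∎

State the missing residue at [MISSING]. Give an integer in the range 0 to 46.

Multiply the listed residues: 9 · 12 · 20 = 108 → 2160.
Reducing modulo 47: 2160 = 45·47 + 45, so 20^21 ≡ 45.

45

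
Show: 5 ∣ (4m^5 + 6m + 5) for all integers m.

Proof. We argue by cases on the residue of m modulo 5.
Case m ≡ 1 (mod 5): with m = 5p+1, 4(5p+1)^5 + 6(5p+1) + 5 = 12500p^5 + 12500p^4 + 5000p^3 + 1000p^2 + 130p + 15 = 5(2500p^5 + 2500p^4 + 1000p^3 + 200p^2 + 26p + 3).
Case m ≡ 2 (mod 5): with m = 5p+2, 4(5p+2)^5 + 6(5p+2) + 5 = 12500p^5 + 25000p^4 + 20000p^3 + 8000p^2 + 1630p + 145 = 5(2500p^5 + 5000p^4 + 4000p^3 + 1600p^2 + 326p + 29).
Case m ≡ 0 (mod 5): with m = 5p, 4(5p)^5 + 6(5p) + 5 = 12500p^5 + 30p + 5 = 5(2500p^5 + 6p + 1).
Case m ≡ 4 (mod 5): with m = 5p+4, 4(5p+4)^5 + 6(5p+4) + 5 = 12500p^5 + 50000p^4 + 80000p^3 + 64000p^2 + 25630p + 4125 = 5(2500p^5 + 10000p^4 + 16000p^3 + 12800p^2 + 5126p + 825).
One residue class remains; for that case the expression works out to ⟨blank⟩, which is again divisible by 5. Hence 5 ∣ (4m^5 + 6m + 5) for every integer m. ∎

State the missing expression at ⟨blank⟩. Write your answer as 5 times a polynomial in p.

The residues treated are {1, 2, 0, 4}, so the missing case is m ≡ 3 (mod 5); write m = 5p+3.
Then 4(5p+3)^5 + 6(5p+3) + 5 = 12500p^5 + 37500p^4 + 45000p^3 + 27000p^2 + 8130p + 995 = 5(2500p^5 + 7500p^4 + 9000p^3 + 5400p^2 + 1626p + 199).

5(2500p^5 + 7500p^4 + 9000p^3 + 5400p^2 + 1626p + 199)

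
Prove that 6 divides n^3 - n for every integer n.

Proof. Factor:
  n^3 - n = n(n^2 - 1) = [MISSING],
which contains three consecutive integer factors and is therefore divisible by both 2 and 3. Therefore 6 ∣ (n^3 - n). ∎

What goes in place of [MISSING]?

n(n^2 - 1) = n(n - 1)(n + 1) = (n - 1)n(n + 1).
These three factors are consecutive integers, so their product is divisible by 6.

(n - 1)n(n + 1)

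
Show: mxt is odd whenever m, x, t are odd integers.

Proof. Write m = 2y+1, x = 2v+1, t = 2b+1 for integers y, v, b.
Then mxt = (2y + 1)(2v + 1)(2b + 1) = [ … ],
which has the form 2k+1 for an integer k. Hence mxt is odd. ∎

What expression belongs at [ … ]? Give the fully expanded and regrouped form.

(2y + 1)(2v + 1)(2b + 1) = 8bvy + 4bv + 4by + 2b + 4vy + 2v + 2y + 1
= 2(4bvy + 2bv + 2by + b + 2vy + v + y) + 1.
Since 4bvy + 2bv + 2by + b + 2vy + v + y is an integer, the product is of the form 2k+1 for an integer k.

2(4bvy + 2bv + 2by + b + 2vy + v + y) + 1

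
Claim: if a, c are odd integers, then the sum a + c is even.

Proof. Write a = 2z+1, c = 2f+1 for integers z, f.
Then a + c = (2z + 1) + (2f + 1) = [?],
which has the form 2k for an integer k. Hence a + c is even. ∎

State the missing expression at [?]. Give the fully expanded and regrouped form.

2(f + z + 1)

(2z + 1) + (2f + 1) = 2f + 2z + 2
= 2(f + z + 1).
Since f + z + 1 is an integer, the sum is of the form 2k for an integer k.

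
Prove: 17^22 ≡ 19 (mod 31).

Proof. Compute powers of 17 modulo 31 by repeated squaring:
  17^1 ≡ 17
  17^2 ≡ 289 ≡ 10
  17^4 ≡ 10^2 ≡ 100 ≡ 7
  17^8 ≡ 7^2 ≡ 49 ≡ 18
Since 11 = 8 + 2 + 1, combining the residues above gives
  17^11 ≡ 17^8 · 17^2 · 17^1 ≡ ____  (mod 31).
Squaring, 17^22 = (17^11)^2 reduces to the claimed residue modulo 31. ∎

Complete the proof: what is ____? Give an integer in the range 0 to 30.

22

17^8 · 17^2 · 17^1 ≡ 18 · 10 · 17 = 3060.
3060 mod 31 = 22, so 17^11 ≡ 22 (mod 31).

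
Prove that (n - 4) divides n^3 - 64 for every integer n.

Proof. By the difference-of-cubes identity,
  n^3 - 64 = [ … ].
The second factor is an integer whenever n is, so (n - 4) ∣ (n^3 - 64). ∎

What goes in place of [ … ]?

(n - 4)(n^2 + 4n + 16)

a^3 - b^3 = (a - b)(a^2 + ab + b^2). With a = n, b = 4:
n^3 - 64 = (n - 4)(n^2 + 4n + 16).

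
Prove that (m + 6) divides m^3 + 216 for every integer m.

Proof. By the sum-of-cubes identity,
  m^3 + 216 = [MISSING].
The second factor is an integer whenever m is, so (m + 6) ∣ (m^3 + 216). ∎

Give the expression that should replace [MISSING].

a^3 + b^3 = (a + b)(a^2 - ab + b^2). With a = m, b = 6:
m^3 + 216 = (m + 6)(m^2 - 6m + 36).

(m + 6)(m^2 - 6m + 36)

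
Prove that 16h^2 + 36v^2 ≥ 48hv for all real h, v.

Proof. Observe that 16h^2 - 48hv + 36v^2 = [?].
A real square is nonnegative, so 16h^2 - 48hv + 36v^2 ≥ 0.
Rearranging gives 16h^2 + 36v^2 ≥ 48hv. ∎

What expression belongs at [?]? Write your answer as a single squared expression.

(4h - 6v)^2

16h^2 - 48hv + 36v^2 is a perfect-square trinomial: the outer terms are (4h)^2 and (6v)^2, and the cross term is -2·4h·6v.
So 16h^2 - 48hv + 36v^2 = (4h - 6v)^2 ≥ 0.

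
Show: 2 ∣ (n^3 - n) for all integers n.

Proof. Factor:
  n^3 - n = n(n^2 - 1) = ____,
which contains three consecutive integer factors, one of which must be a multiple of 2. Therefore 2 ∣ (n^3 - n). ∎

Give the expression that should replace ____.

n(n^2 - 1) = n(n - 1)(n + 1) = (n - 1)n(n + 1).
These three factors are consecutive integers, so their product is divisible by 2.

(n - 1)n(n + 1)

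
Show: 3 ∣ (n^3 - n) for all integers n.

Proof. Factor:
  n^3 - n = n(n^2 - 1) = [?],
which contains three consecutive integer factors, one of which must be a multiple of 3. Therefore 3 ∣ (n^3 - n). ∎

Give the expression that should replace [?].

(n - 1)n(n + 1)

n(n^2 - 1) = n(n - 1)(n + 1) = (n - 1)n(n + 1).
These three factors are consecutive integers, so their product is divisible by 3.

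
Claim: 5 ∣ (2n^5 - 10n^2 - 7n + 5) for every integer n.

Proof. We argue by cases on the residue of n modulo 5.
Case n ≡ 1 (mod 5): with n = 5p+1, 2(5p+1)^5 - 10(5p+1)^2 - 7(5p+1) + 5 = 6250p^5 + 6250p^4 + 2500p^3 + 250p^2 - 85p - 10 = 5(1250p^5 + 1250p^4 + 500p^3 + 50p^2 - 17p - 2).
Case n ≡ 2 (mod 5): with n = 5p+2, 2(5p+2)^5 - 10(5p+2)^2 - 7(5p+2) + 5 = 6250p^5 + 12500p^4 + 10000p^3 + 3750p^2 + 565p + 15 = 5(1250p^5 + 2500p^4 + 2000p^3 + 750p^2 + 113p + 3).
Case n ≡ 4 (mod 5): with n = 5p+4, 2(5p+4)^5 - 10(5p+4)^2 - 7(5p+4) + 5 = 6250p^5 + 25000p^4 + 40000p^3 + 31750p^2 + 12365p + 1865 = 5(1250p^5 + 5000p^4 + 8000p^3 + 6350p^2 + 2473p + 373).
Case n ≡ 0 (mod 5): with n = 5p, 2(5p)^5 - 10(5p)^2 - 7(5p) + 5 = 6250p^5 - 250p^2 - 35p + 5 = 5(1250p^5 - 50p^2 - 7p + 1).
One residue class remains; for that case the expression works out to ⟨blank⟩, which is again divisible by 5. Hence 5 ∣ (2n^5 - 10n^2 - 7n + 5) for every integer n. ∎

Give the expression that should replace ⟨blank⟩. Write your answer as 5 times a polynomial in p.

5(1250p^5 + 3750p^4 + 4500p^3 + 2650p^2 + 743p + 76)

Only n ≡ 3 (mod 5) is unaccounted for. Put n = 5p+3:
2(5p+3)^5 - 10(5p+3)^2 - 7(5p+3) + 5 expands to 6250p^5 + 18750p^4 + 22500p^3 + 13250p^2 + 3715p + 380,
and factoring out 5 leaves 5(1250p^5 + 3750p^4 + 4500p^3 + 2650p^2 + 743p + 76).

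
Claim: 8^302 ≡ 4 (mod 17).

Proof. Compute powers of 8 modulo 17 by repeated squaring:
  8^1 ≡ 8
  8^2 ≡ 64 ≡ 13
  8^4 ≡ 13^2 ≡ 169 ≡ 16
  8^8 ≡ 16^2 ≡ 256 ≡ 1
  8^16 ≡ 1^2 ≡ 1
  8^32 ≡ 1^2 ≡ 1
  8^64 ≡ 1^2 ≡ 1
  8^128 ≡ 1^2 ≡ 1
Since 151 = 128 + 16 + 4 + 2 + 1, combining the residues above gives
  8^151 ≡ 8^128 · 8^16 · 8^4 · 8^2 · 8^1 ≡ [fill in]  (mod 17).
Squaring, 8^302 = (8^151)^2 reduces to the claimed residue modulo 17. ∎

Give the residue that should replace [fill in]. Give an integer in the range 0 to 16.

8^128 · 8^16 · 8^4 · 8^2 · 8^1 ≡ 1 · 1 · 16 · 13 · 8 = 1664.
1664 mod 17 = 15, so 8^151 ≡ 15 (mod 17).

15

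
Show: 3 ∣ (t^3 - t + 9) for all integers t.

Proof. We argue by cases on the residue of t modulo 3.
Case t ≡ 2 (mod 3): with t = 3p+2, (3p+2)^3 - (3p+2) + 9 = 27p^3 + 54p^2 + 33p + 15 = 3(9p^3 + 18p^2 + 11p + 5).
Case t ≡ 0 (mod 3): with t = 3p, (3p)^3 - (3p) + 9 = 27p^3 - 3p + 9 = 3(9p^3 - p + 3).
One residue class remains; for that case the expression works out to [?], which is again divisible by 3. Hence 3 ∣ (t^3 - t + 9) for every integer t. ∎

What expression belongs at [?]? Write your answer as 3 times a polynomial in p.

Only t ≡ 1 (mod 3) is unaccounted for. Put t = 3p+1:
(3p+1)^3 - (3p+1) + 9 expands to 27p^3 + 27p^2 + 6p + 9,
and factoring out 3 leaves 3(9p^3 + 9p^2 + 2p + 3).

3(9p^3 + 9p^2 + 2p + 3)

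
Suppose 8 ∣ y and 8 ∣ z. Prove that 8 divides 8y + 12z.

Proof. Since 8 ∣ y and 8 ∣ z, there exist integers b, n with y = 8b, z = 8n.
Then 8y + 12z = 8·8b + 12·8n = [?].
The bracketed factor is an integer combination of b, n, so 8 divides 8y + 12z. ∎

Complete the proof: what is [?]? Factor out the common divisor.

Pull the common 8 out of every term: 8·8b + 12·8n = 8(8b + 12n).
8b + 12n is an integer, which exhibits the divisibility.

8(8b + 12n)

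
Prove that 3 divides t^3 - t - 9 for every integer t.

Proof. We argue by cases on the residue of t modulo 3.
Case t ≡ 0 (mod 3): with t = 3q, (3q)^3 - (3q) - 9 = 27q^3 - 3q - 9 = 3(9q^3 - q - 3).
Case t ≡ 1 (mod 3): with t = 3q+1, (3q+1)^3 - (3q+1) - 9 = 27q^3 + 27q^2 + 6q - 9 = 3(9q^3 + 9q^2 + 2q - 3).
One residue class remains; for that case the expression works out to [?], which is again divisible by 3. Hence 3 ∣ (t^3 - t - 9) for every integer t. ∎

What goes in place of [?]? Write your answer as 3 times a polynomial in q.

3(9q^3 + 18q^2 + 11q - 1)

The residues treated are {0, 1}, so the missing case is t ≡ 2 (mod 3); write t = 3q+2.
Then (3q+2)^3 - (3q+2) - 9 = 27q^3 + 54q^2 + 33q - 3 = 3(9q^3 + 18q^2 + 11q - 1).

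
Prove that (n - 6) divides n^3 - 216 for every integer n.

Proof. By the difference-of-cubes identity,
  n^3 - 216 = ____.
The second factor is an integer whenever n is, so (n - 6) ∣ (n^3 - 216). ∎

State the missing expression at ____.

a^3 - b^3 = (a - b)(a^2 + ab + b^2). With a = n, b = 6:
n^3 - 216 = (n - 6)(n^2 + 6n + 36).

(n - 6)(n^2 + 6n + 36)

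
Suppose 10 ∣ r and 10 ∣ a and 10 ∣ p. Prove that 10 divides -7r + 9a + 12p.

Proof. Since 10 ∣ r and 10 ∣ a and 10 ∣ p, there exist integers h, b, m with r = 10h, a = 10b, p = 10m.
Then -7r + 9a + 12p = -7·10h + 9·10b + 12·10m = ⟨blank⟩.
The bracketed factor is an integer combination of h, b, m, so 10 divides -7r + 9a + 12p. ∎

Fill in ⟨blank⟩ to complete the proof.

Pull the common 10 out of every term: -7·10h + 9·10b + 12·10m = 10(9b - 7h + 12m).
9b - 7h + 12m is an integer, which exhibits the divisibility.

10(9b - 7h + 12m)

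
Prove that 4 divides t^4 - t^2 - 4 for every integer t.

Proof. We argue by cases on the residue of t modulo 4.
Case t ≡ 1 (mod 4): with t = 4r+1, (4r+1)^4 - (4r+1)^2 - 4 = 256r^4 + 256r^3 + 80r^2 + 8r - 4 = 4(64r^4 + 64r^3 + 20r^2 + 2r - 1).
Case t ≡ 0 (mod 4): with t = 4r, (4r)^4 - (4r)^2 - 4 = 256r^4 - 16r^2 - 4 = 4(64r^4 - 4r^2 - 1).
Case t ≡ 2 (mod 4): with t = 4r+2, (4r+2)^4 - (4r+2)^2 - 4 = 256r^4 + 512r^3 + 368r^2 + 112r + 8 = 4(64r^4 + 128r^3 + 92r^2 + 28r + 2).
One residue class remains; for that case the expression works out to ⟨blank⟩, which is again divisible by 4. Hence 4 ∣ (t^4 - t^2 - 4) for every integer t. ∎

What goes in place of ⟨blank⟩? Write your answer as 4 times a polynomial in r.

4(64r^4 + 192r^3 + 212r^2 + 102r + 17)

The residues treated are {1, 0, 2}, so the missing case is t ≡ 3 (mod 4); write t = 4r+3.
Then (4r+3)^4 - (4r+3)^2 - 4 = 256r^4 + 768r^3 + 848r^2 + 408r + 68 = 4(64r^4 + 192r^3 + 212r^2 + 102r + 17).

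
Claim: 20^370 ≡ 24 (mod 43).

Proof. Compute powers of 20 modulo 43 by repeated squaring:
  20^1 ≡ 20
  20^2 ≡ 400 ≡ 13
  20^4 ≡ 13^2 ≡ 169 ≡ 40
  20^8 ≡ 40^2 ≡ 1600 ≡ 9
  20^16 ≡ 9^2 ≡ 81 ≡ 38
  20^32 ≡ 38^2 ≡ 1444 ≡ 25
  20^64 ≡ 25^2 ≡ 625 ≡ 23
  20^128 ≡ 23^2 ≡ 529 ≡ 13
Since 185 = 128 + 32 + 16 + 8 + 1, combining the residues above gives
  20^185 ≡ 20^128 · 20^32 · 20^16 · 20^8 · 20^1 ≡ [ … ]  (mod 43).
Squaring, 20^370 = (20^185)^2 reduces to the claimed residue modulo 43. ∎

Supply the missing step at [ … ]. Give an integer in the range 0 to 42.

Multiply the listed residues: 13 · 25 · 38 · 9 · 20 = 325 → 12350 → 111150 → 2223000.
Reducing modulo 43: 2223000 = 51697·43 + 29, so 20^185 ≡ 29.

29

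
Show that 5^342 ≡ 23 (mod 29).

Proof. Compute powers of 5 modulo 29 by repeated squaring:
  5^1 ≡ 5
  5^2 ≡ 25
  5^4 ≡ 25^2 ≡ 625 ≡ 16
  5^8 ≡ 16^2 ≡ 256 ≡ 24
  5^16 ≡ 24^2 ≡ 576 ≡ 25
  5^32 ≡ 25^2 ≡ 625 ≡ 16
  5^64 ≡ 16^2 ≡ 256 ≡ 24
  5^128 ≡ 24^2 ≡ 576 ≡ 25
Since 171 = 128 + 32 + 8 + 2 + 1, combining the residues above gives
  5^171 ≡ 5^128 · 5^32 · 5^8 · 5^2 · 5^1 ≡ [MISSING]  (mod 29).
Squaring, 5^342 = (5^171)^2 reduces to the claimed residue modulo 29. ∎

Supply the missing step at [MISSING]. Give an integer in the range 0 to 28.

9

Multiply the listed residues: 25 · 16 · 24 · 25 · 5 = 400 → 9600 → 240000 → 1200000.
Reducing modulo 29: 1200000 = 41379·29 + 9, so 5^171 ≡ 9.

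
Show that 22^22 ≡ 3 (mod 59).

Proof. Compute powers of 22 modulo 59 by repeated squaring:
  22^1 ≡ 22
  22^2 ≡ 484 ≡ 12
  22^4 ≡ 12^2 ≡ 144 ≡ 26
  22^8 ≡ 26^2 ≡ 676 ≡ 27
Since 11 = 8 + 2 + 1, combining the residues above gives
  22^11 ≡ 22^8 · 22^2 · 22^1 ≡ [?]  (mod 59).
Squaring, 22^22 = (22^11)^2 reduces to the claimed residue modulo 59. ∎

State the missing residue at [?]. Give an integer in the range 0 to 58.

48

Multiply the listed residues: 27 · 12 · 22 = 324 → 7128.
Reducing modulo 59: 7128 = 120·59 + 48, so 22^11 ≡ 48.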